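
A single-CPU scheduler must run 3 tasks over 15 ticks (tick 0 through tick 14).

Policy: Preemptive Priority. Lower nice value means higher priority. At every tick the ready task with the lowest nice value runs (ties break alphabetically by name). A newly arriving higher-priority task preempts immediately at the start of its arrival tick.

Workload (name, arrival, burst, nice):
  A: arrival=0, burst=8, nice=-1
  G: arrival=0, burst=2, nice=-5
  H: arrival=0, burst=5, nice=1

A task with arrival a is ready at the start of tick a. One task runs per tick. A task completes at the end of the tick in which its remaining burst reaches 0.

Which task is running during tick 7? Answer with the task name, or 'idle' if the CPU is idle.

t=0: ready={A,G,H} → run G
t=1: ready={A,G,H} → run G
t=2: ready={A,H} → run A
t=3: ready={A,H} → run A
t=4: ready={A,H} → run A
t=5: ready={A,H} → run A
t=6: ready={A,H} → run A
t=7: ready={A,H} → run A
t=8: ready={A,H} → run A
t=9: ready={A,H} → run A
t=10: ready={H} → run H
t=11: ready={H} → run H
t=12: ready={H} → run H
t=13: ready={H} → run H
t=14: ready={H} → run H

running at tick 7 = A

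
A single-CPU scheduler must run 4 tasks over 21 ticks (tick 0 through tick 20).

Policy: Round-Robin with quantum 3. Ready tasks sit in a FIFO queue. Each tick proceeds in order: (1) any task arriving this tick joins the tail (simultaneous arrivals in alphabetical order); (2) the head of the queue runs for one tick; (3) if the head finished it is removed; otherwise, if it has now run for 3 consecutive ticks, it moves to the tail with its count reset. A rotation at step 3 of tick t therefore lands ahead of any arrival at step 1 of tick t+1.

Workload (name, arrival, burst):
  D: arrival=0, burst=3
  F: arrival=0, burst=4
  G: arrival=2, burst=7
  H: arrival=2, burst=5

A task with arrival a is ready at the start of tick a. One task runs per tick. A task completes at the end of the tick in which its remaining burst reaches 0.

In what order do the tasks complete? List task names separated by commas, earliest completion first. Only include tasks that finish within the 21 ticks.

t=0: queue=[D,F] q_used=0 → run D
t=1: queue=[D,F] q_used=1 → run D
t=2: queue=[D,F,G,H] q_used=2 → run D
t=3: queue=[F,G,H] q_used=0 → run F
t=4: queue=[F,G,H] q_used=1 → run F
t=5: queue=[F,G,H] q_used=2 → run F
t=6: queue=[G,H,F] q_used=0 → run G
t=7: queue=[G,H,F] q_used=1 → run G
t=8: queue=[G,H,F] q_used=2 → run G
t=9: queue=[H,F,G] q_used=0 → run H
t=10: queue=[H,F,G] q_used=1 → run H
t=11: queue=[H,F,G] q_used=2 → run H
t=12: queue=[F,G,H] q_used=0 → run F
t=13: queue=[G,H] q_used=0 → run G
t=14: queue=[G,H] q_used=1 → run G
t=15: queue=[G,H] q_used=2 → run G
t=16: queue=[H,G] q_used=0 → run H
t=17: queue=[H,G] q_used=1 → run H
t=18: queue=[G] q_used=0 → run G
t=19: (idle)
t=20: (idle)

completion order = D, F, H, G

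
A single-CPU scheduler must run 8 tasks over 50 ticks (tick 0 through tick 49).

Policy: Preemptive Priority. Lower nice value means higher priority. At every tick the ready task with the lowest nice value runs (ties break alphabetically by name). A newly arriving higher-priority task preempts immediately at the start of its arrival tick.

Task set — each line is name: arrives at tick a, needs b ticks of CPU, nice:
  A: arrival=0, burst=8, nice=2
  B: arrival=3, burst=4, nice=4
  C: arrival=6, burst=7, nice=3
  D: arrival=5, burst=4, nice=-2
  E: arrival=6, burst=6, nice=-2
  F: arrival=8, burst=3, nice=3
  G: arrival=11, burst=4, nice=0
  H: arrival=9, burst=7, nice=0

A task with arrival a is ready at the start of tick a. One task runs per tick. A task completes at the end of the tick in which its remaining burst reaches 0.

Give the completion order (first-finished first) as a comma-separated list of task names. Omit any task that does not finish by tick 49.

completion order = D, E, G, H, A, C, F, B

t=0: ready={A} → run A
t=1: ready={A} → run A
t=2: ready={A} → run A
t=3: ready={A,B} → run A
t=4: ready={A,B} → run A
t=5: ready={A,B,D} → run D
t=6: ready={A,B,C,D,E} → run D
t=7: ready={A,B,C,D,E} → run D
t=8: ready={A,B,C,D,E,F} → run D
t=9: ready={A,B,C,E,F,H} → run E
t=10: ready={A,B,C,E,F,H} → run E
t=11: ready={A,B,C,E,F,G,H} → run E
t=12: ready={A,B,C,E,F,G,H} → run E
t=13: ready={A,B,C,E,F,G,H} → run E
t=14: ready={A,B,C,E,F,G,H} → run E
t=15: ready={A,B,C,F,G,H} → run G
t=16: ready={A,B,C,F,G,H} → run G
t=17: ready={A,B,C,F,G,H} → run G
t=18: ready={A,B,C,F,G,H} → run G
t=19: ready={A,B,C,F,H} → run H
t=20: ready={A,B,C,F,H} → run H
t=21: ready={A,B,C,F,H} → run H
t=22: ready={A,B,C,F,H} → run H
t=23: ready={A,B,C,F,H} → run H
t=24: ready={A,B,C,F,H} → run H
t=25: ready={A,B,C,F,H} → run H
t=26: ready={A,B,C,F} → run A
t=27: ready={A,B,C,F} → run A
t=28: ready={A,B,C,F} → run A
t=29: ready={B,C,F} → run C
t=30: ready={B,C,F} → run C
t=31: ready={B,C,F} → run C
t=32: ready={B,C,F} → run C
t=33: ready={B,C,F} → run C
t=34: ready={B,C,F} → run C
t=35: ready={B,C,F} → run C
t=36: ready={B,F} → run F
t=37: ready={B,F} → run F
t=38: ready={B,F} → run F
t=39: ready={B} → run B
t=40: ready={B} → run B
t=41: ready={B} → run B
t=42: ready={B} → run B
t=43: (idle)
t=44: (idle)
t=45: (idle)
t=46: (idle)
t=47: (idle)
t=48: (idle)
t=49: (idle)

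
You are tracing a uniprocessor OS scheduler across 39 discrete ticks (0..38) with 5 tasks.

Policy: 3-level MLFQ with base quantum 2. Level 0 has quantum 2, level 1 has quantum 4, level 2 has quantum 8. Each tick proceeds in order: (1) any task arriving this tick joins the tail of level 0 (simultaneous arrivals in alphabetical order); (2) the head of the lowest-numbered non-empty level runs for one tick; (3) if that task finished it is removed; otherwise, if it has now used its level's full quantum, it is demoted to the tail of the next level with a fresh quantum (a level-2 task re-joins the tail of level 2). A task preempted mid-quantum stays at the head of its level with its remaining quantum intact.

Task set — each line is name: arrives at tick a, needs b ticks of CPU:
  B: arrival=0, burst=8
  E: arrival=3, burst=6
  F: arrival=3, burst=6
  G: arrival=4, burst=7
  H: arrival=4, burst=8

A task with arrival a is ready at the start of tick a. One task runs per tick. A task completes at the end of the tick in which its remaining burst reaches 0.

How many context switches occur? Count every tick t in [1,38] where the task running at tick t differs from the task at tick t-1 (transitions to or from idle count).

context switches = 13

t=0: L0/L1/L2 = B/-/- → run B
t=1: L0/L1/L2 = B/-/- → run B
t=2: L0/L1/L2 = -/B/- → run B
t=3: L0/L1/L2 = EF/B/- → run E
t=4: L0/L1/L2 = EFGH/B/- → run E
t=5: L0/L1/L2 = FGH/BE/- → run F
t=6: L0/L1/L2 = FGH/BE/- → run F
t=7: L0/L1/L2 = GH/BEF/- → run G
t=8: L0/L1/L2 = GH/BEF/- → run G
t=9: L0/L1/L2 = H/BEFG/- → run H
t=10: L0/L1/L2 = H/BEFG/- → run H
t=11: L0/L1/L2 = -/BEFGH/- → run B
t=12: L0/L1/L2 = -/BEFGH/- → run B
t=13: L0/L1/L2 = -/BEFGH/- → run B
t=14: L0/L1/L2 = -/EFGH/B → run E
t=15: L0/L1/L2 = -/EFGH/B → run E
t=16: L0/L1/L2 = -/EFGH/B → run E
t=17: L0/L1/L2 = -/EFGH/B → run E
t=18: L0/L1/L2 = -/FGH/B → run F
t=19: L0/L1/L2 = -/FGH/B → run F
t=20: L0/L1/L2 = -/FGH/B → run F
t=21: L0/L1/L2 = -/FGH/B → run F
t=22: L0/L1/L2 = -/GH/B → run G
t=23: L0/L1/L2 = -/GH/B → run G
t=24: L0/L1/L2 = -/GH/B → run G
t=25: L0/L1/L2 = -/GH/B → run G
t=26: L0/L1/L2 = -/H/BG → run H
t=27: L0/L1/L2 = -/H/BG → run H
t=28: L0/L1/L2 = -/H/BG → run H
t=29: L0/L1/L2 = -/H/BG → run H
t=30: L0/L1/L2 = -/-/BGH → run B
t=31: L0/L1/L2 = -/-/BGH → run B
t=32: L0/L1/L2 = -/-/GH → run G
t=33: L0/L1/L2 = -/-/H → run H
t=34: L0/L1/L2 = -/-/H → run H
t=35: (idle)
t=36: (idle)
t=37: (idle)
t=38: (idle)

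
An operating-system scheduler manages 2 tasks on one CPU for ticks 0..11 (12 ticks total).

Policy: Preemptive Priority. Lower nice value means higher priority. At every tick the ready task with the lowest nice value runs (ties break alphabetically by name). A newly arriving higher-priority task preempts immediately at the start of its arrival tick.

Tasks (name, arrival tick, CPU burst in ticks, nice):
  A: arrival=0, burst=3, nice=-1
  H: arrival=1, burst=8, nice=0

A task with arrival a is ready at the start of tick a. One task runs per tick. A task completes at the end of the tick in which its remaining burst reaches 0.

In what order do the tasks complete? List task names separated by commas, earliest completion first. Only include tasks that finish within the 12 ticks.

t=0: ready={A} → run A
t=1: ready={A,H} → run A
t=2: ready={A,H} → run A
t=3: ready={H} → run H
t=4: ready={H} → run H
t=5: ready={H} → run H
t=6: ready={H} → run H
t=7: ready={H} → run H
t=8: ready={H} → run H
t=9: ready={H} → run H
t=10: ready={H} → run H
t=11: (idle)

completion order = A, H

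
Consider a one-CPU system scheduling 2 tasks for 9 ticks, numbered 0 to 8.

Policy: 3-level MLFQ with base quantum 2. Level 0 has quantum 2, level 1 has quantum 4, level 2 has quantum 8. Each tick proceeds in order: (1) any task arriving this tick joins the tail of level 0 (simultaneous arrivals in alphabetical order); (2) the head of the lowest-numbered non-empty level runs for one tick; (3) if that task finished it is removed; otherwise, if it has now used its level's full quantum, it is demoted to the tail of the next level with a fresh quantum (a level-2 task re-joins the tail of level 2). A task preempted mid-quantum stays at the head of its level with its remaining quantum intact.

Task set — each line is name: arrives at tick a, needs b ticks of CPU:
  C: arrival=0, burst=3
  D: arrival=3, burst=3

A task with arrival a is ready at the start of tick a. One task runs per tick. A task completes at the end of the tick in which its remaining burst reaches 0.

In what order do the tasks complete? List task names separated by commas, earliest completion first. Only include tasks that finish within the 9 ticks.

t=0: L0/L1/L2 = C/-/- → run C
t=1: L0/L1/L2 = C/-/- → run C
t=2: L0/L1/L2 = -/C/- → run C
t=3: L0/L1/L2 = D/-/- → run D
t=4: L0/L1/L2 = D/-/- → run D
t=5: L0/L1/L2 = -/D/- → run D
t=6: (idle)
t=7: (idle)
t=8: (idle)

completion order = C, D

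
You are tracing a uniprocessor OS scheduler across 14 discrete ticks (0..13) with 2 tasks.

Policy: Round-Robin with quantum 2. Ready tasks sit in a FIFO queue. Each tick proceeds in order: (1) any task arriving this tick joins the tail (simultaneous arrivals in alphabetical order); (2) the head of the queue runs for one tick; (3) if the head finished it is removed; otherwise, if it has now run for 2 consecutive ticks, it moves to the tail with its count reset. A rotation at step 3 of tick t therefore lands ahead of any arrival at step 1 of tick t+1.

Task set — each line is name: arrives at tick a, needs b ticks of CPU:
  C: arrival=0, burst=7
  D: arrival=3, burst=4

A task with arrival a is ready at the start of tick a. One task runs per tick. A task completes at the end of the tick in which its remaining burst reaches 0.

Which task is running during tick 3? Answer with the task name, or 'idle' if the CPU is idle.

t=0: queue=[C] q_used=0 → run C
t=1: queue=[C] q_used=1 → run C
t=2: queue=[C] q_used=0 → run C
t=3: queue=[C,D] q_used=1 → run C
t=4: queue=[D,C] q_used=0 → run D
t=5: queue=[D,C] q_used=1 → run D
t=6: queue=[C,D] q_used=0 → run C
t=7: queue=[C,D] q_used=1 → run C
t=8: queue=[D,C] q_used=0 → run D
t=9: queue=[D,C] q_used=1 → run D
t=10: queue=[C] q_used=0 → run C
t=11: (idle)
t=12: (idle)
t=13: (idle)

running at tick 3 = C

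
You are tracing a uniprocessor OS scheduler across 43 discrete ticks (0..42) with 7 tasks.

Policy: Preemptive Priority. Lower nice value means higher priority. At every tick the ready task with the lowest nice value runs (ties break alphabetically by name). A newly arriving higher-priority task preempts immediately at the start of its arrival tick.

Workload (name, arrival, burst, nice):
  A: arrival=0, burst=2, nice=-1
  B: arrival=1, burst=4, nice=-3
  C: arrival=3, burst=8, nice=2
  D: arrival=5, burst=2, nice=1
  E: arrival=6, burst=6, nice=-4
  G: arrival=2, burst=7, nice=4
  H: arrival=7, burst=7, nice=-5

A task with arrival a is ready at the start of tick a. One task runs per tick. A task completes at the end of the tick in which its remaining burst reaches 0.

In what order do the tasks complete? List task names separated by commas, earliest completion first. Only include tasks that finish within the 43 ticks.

completion order = B, A, H, E, D, C, G

t=0: ready={A} → run A
t=1: ready={A,B} → run B
t=2: ready={A,B,G} → run B
t=3: ready={A,B,C,G} → run B
t=4: ready={A,B,C,G} → run B
t=5: ready={A,C,D,G} → run A
t=6: ready={C,D,E,G} → run E
t=7: ready={C,D,E,G,H} → run H
t=8: ready={C,D,E,G,H} → run H
t=9: ready={C,D,E,G,H} → run H
t=10: ready={C,D,E,G,H} → run H
t=11: ready={C,D,E,G,H} → run H
t=12: ready={C,D,E,G,H} → run H
t=13: ready={C,D,E,G,H} → run H
t=14: ready={C,D,E,G} → run E
t=15: ready={C,D,E,G} → run E
t=16: ready={C,D,E,G} → run E
t=17: ready={C,D,E,G} → run E
t=18: ready={C,D,E,G} → run E
t=19: ready={C,D,G} → run D
t=20: ready={C,D,G} → run D
t=21: ready={C,G} → run C
t=22: ready={C,G} → run C
t=23: ready={C,G} → run C
t=24: ready={C,G} → run C
t=25: ready={C,G} → run C
t=26: ready={C,G} → run C
t=27: ready={C,G} → run C
t=28: ready={C,G} → run C
t=29: ready={G} → run G
t=30: ready={G} → run G
t=31: ready={G} → run G
t=32: ready={G} → run G
t=33: ready={G} → run G
t=34: ready={G} → run G
t=35: ready={G} → run G
t=36: (idle)
t=37: (idle)
t=38: (idle)
t=39: (idle)
t=40: (idle)
t=41: (idle)
t=42: (idle)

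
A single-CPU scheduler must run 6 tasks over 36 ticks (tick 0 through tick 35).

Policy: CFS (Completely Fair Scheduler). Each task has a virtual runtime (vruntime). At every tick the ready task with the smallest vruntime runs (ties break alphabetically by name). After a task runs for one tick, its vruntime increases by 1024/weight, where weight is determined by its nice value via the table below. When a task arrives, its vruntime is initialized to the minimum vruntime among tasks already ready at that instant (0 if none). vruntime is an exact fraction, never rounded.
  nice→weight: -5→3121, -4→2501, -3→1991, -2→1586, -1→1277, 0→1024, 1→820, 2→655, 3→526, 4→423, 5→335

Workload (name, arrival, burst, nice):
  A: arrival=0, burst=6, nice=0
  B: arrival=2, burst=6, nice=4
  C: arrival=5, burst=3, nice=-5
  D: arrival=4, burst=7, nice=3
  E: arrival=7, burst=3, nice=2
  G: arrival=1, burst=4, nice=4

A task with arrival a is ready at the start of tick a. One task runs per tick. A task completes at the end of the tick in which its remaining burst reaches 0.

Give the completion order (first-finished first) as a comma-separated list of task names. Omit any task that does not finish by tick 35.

completion order = C, A, E, G, B, D

t=0: vr[A=0] → run A
t=1: vr[A=1 G=1] → run A
t=2: vr[A=2 B=1 G=1] → run B
t=3: vr[A=2 B=1447/423 G=1] → run G
t=4: vr[A=2 B=1447/423 D=2 G=1447/423] → run A
t=5: vr[A=3 B=1447/423 C=2 D=2 G=1447/423] → run C
t=6: vr[A=3 B=1447/423 C=7266/3121 D=2 G=1447/423] → run D
t=7: vr[A=3 B=1447/423 C=7266/3121 D=1038/263 E=7266/3121 G=1447/423] → run C
t=8: vr[A=3 B=1447/423 C=8290/3121 D=1038/263 E=7266/3121 G=1447/423] → run E
t=9: vr[A=3 B=1447/423 C=8290/3121 D=1038/263 E=7955134/2044255 G=1447/423] → run C
t=10: vr[A=3 B=1447/423 D=1038/263 E=7955134/2044255 G=1447/423] → run A
t=11: vr[A=4 B=1447/423 D=1038/263 E=7955134/2044255 G=1447/423] → run B
t=12: vr[A=4 B=2471/423 D=1038/263 E=7955134/2044255 G=1447/423] → run G
t=13: vr[A=4 B=2471/423 D=1038/263 E=7955134/2044255 G=2471/423] → run E
t=14: vr[A=4 B=2471/423 D=1038/263 E=11151038/2044255 G=2471/423] → run D
t=15: vr[A=4 B=2471/423 D=1550/263 E=11151038/2044255 G=2471/423] → run A
t=16: vr[A=5 B=2471/423 D=1550/263 E=11151038/2044255 G=2471/423] → run A
t=17: vr[B=2471/423 D=1550/263 E=11151038/2044255 G=2471/423] → run E
t=18: vr[B=2471/423 D=1550/263 G=2471/423] → run B
t=19: vr[B=1165/141 D=1550/263 G=2471/423] → run G
t=20: vr[B=1165/141 D=1550/263 G=1165/141] → run D
t=21: vr[B=1165/141 D=2062/263 G=1165/141] → run D
t=22: vr[B=1165/141 D=2574/263 G=1165/141] → run B
t=23: vr[B=4519/423 D=2574/263 G=1165/141] → run G
t=24: vr[B=4519/423 D=2574/263] → run D
t=25: vr[B=4519/423 D=3086/263] → run B
t=26: vr[B=5543/423 D=3086/263] → run D
t=27: vr[B=5543/423 D=3598/263] → run B
t=28: vr[D=3598/263] → run D
t=29: (idle)
t=30: (idle)
t=31: (idle)
t=32: (idle)
t=33: (idle)
t=34: (idle)
t=35: (idle)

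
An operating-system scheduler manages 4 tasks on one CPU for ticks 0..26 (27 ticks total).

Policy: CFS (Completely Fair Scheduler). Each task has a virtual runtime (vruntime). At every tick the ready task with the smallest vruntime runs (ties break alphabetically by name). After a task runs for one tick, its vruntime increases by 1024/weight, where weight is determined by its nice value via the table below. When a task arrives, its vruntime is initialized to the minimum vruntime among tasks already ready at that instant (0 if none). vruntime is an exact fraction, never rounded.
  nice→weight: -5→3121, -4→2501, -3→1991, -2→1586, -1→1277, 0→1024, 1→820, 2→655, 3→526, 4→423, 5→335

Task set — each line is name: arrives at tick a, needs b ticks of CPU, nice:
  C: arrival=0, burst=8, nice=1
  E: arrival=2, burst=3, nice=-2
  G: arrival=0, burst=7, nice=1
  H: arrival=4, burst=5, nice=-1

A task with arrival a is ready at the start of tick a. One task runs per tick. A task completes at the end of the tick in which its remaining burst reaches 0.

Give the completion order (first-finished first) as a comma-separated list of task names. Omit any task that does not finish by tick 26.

t=0: vr[C=0 G=0] → run C
t=1: vr[C=256/205 G=0] → run G
t=2: vr[C=256/205 E=256/205 G=256/205] → run C
t=3: vr[C=512/205 E=256/205 G=256/205] → run E
t=4: vr[C=512/205 E=307968/162565 G=256/205 H=256/205] → run G
t=5: vr[C=512/205 E=307968/162565 G=512/205 H=256/205] → run H
t=6: vr[C=512/205 E=307968/162565 G=512/205 H=536832/261785] → run E
t=7: vr[C=512/205 E=412928/162565 G=512/205 H=536832/261785] → run H
t=8: vr[C=512/205 E=412928/162565 G=512/205 H=746752/261785] → run C
t=9: vr[C=768/205 E=412928/162565 G=512/205 H=746752/261785] → run G
t=10: vr[C=768/205 E=412928/162565 G=768/205 H=746752/261785] → run E
t=11: vr[C=768/205 G=768/205 H=746752/261785] → run H
t=12: vr[C=768/205 G=768/205 H=956672/261785] → run H
t=13: vr[C=768/205 G=768/205 H=1166592/261785] → run C
t=14: vr[C=1024/205 G=768/205 H=1166592/261785] → run G
t=15: vr[C=1024/205 G=1024/205 H=1166592/261785] → run H
t=16: vr[C=1024/205 G=1024/205] → run C
t=17: vr[C=256/41 G=1024/205] → run G
t=18: vr[C=256/41 G=256/41] → run C
t=19: vr[C=1536/205 G=256/41] → run G
t=20: vr[C=1536/205 G=1536/205] → run C
t=21: vr[C=1792/205 G=1536/205] → run G
t=22: vr[C=1792/205] → run C
t=23: (idle)
t=24: (idle)
t=25: (idle)
t=26: (idle)

completion order = E, H, G, C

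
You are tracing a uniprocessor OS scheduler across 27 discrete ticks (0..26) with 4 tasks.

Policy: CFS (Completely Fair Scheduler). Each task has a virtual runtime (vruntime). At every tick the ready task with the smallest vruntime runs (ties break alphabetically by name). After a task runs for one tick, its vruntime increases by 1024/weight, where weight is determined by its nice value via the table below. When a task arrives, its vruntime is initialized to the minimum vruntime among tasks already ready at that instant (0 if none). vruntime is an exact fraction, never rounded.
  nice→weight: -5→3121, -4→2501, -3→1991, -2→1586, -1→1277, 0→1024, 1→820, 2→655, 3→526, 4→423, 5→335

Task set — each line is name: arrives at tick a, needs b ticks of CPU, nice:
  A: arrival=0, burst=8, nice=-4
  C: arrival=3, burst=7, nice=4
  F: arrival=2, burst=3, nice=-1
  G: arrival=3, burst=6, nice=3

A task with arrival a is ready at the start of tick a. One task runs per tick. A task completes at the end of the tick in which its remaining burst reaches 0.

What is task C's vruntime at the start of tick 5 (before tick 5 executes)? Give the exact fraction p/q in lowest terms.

vruntime(C, start of tick 5) = 3427328/1057923

t=0: vr[A=0] → run A
t=1: vr[A=1024/2501] → run A
t=2: vr[A=2048/2501 F=2048/2501] → run A
t=3: vr[A=3072/2501 C=2048/2501 F=2048/2501 G=2048/2501] → run C
t=4: vr[A=3072/2501 C=3427328/1057923 F=2048/2501 G=2048/2501] → run F
t=5: vr[A=3072/2501 C=3427328/1057923 F=5176320/3193777 G=2048/2501] → run G
t=6: vr[A=3072/2501 C=3427328/1057923 F=5176320/3193777 G=1819136/657763] → run A
t=7: vr[A=4096/2501 C=3427328/1057923 F=5176320/3193777 G=1819136/657763] → run F
t=8: vr[A=4096/2501 C=3427328/1057923 F=7737344/3193777 G=1819136/657763] → run A
t=9: vr[A=5120/2501 C=3427328/1057923 F=7737344/3193777 G=1819136/657763] → run A
t=10: vr[A=6144/2501 C=3427328/1057923 F=7737344/3193777 G=1819136/657763] → run F
t=11: vr[A=6144/2501 C=3427328/1057923 G=1819136/657763] → run A
t=12: vr[A=7168/2501 C=3427328/1057923 G=1819136/657763] → run G
t=13: vr[A=7168/2501 C=3427328/1057923 G=3099648/657763] → run A
t=14: vr[C=3427328/1057923 G=3099648/657763] → run C
t=15: vr[C=5988352/1057923 G=3099648/657763] → run G
t=16: vr[C=5988352/1057923 G=4380160/657763] → run C
t=17: vr[C=2849792/352641 G=4380160/657763] → run G
t=18: vr[C=2849792/352641 G=5660672/657763] → run C
t=19: vr[C=11110400/1057923 G=5660672/657763] → run G
t=20: vr[C=11110400/1057923 G=6941184/657763] → run C
t=21: vr[C=13671424/1057923 G=6941184/657763] → run G
t=22: vr[C=13671424/1057923] → run C
t=23: vr[C=5410816/352641] → run C
t=24: (idle)
t=25: (idle)
t=26: (idle)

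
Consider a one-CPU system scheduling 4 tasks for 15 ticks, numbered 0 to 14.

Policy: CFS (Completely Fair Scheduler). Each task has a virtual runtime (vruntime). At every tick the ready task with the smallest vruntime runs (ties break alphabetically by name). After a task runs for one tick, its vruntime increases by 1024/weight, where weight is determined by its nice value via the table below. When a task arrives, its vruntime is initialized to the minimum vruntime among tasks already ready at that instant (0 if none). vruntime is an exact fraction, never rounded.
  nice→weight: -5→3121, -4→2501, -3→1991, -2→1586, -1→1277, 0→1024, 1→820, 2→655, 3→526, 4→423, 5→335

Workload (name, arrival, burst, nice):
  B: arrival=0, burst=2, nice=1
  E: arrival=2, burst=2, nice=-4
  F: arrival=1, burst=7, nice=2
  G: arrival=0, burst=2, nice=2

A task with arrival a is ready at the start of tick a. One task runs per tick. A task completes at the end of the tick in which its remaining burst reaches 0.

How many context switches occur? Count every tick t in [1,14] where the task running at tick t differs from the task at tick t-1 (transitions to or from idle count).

t=0: vr[B=0 G=0] → run B
t=1: vr[B=256/205 F=0 G=0] → run F
t=2: vr[B=256/205 E=0 F=1024/655 G=0] → run E
t=3: vr[B=256/205 E=1024/2501 F=1024/655 G=0] → run G
t=4: vr[B=256/205 E=1024/2501 F=1024/655 G=1024/655] → run E
t=5: vr[B=256/205 F=1024/655 G=1024/655] → run B
t=6: vr[F=1024/655 G=1024/655] → run F
t=7: vr[F=2048/655 G=1024/655] → run G
t=8: vr[F=2048/655] → run F
t=9: vr[F=3072/655] → run F
t=10: vr[F=4096/655] → run F
t=11: vr[F=1024/131] → run F
t=12: vr[F=6144/655] → run F
t=13: (idle)
t=14: (idle)

context switches = 9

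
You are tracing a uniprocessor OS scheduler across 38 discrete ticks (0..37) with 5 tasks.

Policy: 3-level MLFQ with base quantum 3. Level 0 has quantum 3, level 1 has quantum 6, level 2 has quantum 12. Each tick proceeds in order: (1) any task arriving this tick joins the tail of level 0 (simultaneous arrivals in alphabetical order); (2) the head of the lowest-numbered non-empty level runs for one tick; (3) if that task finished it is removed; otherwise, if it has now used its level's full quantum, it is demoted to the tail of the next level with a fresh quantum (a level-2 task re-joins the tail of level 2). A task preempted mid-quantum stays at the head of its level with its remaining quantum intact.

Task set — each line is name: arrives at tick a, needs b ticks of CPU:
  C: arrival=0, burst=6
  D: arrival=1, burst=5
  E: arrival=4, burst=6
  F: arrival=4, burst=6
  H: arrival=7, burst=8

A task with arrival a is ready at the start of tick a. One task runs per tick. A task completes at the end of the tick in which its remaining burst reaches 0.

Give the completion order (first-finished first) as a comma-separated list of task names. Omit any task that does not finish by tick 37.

t=0: L0/L1/L2 = C/-/- → run C
t=1: L0/L1/L2 = CD/-/- → run C
t=2: L0/L1/L2 = CD/-/- → run C
t=3: L0/L1/L2 = D/C/- → run D
t=4: L0/L1/L2 = DEF/C/- → run D
t=5: L0/L1/L2 = DEF/C/- → run D
t=6: L0/L1/L2 = EF/CD/- → run E
t=7: L0/L1/L2 = EFH/CD/- → run E
t=8: L0/L1/L2 = EFH/CD/- → run E
t=9: L0/L1/L2 = FH/CDE/- → run F
t=10: L0/L1/L2 = FH/CDE/- → run F
t=11: L0/L1/L2 = FH/CDE/- → run F
t=12: L0/L1/L2 = H/CDEF/- → run H
t=13: L0/L1/L2 = H/CDEF/- → run H
t=14: L0/L1/L2 = H/CDEF/- → run H
t=15: L0/L1/L2 = -/CDEFH/- → run C
t=16: L0/L1/L2 = -/CDEFH/- → run C
t=17: L0/L1/L2 = -/CDEFH/- → run C
t=18: L0/L1/L2 = -/DEFH/- → run D
t=19: L0/L1/L2 = -/DEFH/- → run D
t=20: L0/L1/L2 = -/EFH/- → run E
t=21: L0/L1/L2 = -/EFH/- → run E
t=22: L0/L1/L2 = -/EFH/- → run E
t=23: L0/L1/L2 = -/FH/- → run F
t=24: L0/L1/L2 = -/FH/- → run F
t=25: L0/L1/L2 = -/FH/- → run F
t=26: L0/L1/L2 = -/H/- → run H
t=27: L0/L1/L2 = -/H/- → run H
t=28: L0/L1/L2 = -/H/- → run H
t=29: L0/L1/L2 = -/H/- → run H
t=30: L0/L1/L2 = -/H/- → run H
t=31: (idle)
t=32: (idle)
t=33: (idle)
t=34: (idle)
t=35: (idle)
t=36: (idle)
t=37: (idle)

completion order = C, D, E, F, H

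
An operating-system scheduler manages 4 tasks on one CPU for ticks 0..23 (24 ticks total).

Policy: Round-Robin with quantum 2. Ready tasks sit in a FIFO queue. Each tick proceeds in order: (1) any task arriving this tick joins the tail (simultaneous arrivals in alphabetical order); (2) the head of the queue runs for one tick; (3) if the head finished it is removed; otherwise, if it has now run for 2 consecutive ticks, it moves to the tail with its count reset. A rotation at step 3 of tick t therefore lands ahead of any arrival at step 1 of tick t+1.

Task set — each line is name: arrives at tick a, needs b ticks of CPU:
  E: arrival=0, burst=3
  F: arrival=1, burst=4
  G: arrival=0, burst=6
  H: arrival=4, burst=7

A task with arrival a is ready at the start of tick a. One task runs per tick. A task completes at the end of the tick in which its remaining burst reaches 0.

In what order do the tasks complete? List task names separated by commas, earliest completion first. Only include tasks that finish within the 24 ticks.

t=0: queue=[E,G] q_used=0 → run E
t=1: queue=[E,G,F] q_used=1 → run E
t=2: queue=[G,F,E] q_used=0 → run G
t=3: queue=[G,F,E] q_used=1 → run G
t=4: queue=[F,E,G,H] q_used=0 → run F
t=5: queue=[F,E,G,H] q_used=1 → run F
t=6: queue=[E,G,H,F] q_used=0 → run E
t=7: queue=[G,H,F] q_used=0 → run G
t=8: queue=[G,H,F] q_used=1 → run G
t=9: queue=[H,F,G] q_used=0 → run H
t=10: queue=[H,F,G] q_used=1 → run H
t=11: queue=[F,G,H] q_used=0 → run F
t=12: queue=[F,G,H] q_used=1 → run F
t=13: queue=[G,H] q_used=0 → run G
t=14: queue=[G,H] q_used=1 → run G
t=15: queue=[H] q_used=0 → run H
t=16: queue=[H] q_used=1 → run H
t=17: queue=[H] q_used=0 → run H
t=18: queue=[H] q_used=1 → run H
t=19: queue=[H] q_used=0 → run H
t=20: (idle)
t=21: (idle)
t=22: (idle)
t=23: (idle)

completion order = E, F, G, H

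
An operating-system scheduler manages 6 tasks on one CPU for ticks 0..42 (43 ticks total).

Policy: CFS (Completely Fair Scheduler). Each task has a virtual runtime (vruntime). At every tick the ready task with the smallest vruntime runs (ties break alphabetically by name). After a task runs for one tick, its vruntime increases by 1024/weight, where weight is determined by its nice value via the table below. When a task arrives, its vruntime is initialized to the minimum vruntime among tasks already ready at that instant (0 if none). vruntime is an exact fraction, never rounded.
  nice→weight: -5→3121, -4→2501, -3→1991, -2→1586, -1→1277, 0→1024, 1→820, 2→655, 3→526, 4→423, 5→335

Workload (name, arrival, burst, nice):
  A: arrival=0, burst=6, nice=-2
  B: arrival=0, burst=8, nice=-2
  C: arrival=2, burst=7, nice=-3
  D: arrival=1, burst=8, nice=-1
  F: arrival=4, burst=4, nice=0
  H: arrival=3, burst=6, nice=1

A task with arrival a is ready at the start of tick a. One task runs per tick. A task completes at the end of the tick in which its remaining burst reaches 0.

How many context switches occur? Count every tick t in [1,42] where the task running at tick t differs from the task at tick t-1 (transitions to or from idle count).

t=0: vr[A=0 B=0] → run A
t=1: vr[A=512/793 B=0 D=0] → run B
t=2: vr[A=512/793 B=512/793 C=0 D=0] → run C
t=3: vr[A=512/793 B=512/793 C=1024/1991 D=0 H=0] → run D
t=4: vr[A=512/793 B=512/793 C=1024/1991 D=1024/1277 F=0 H=0] → run F
t=5: vr[A=512/793 B=512/793 C=1024/1991 D=1024/1277 F=1 H=0] → run H
t=6: vr[A=512/793 B=512/793 C=1024/1991 D=1024/1277 F=1 H=256/205] → run C
t=7: vr[A=512/793 B=512/793 C=2048/1991 D=1024/1277 F=1 H=256/205] → run A
t=8: vr[A=1024/793 B=512/793 C=2048/1991 D=1024/1277 F=1 H=256/205] → run B
t=9: vr[A=1024/793 B=1024/793 C=2048/1991 D=1024/1277 F=1 H=256/205] → run D
t=10: vr[A=1024/793 B=1024/793 C=2048/1991 D=2048/1277 F=1 H=256/205] → run F
t=11: vr[A=1024/793 B=1024/793 C=2048/1991 D=2048/1277 F=2 H=256/205] → run C
t=12: vr[A=1024/793 B=1024/793 C=3072/1991 D=2048/1277 F=2 H=256/205] → run H
t=13: vr[A=1024/793 B=1024/793 C=3072/1991 D=2048/1277 F=2 H=512/205] → run A
t=14: vr[A=1536/793 B=1024/793 C=3072/1991 D=2048/1277 F=2 H=512/205] → run B
t=15: vr[A=1536/793 B=1536/793 C=3072/1991 D=2048/1277 F=2 H=512/205] → run C
t=16: vr[A=1536/793 B=1536/793 C=4096/1991 D=2048/1277 F=2 H=512/205] → run D
t=17: vr[A=1536/793 B=1536/793 C=4096/1991 D=3072/1277 F=2 H=512/205] → run A
t=18: vr[A=2048/793 B=1536/793 C=4096/1991 D=3072/1277 F=2 H=512/205] → run B
t=19: vr[A=2048/793 B=2048/793 C=4096/1991 D=3072/1277 F=2 H=512/205] → run F
t=20: vr[A=2048/793 B=2048/793 C=4096/1991 D=3072/1277 F=3 H=512/205] → run C
t=21: vr[A=2048/793 B=2048/793 C=5120/1991 D=3072/1277 F=3 H=512/205] → run D
t=22: vr[A=2048/793 B=2048/793 C=5120/1991 D=4096/1277 F=3 H=512/205] → run H
t=23: vr[A=2048/793 B=2048/793 C=5120/1991 D=4096/1277 F=3 H=768/205] → run C
t=24: vr[A=2048/793 B=2048/793 C=6144/1991 D=4096/1277 F=3 H=768/205] → run A
t=25: vr[A=2560/793 B=2048/793 C=6144/1991 D=4096/1277 F=3 H=768/205] → run B
t=26: vr[A=2560/793 B=2560/793 C=6144/1991 D=4096/1277 F=3 H=768/205] → run F
t=27: vr[A=2560/793 B=2560/793 C=6144/1991 D=4096/1277 H=768/205] → run C
t=28: vr[A=2560/793 B=2560/793 D=4096/1277 H=768/205] → run D
t=29: vr[A=2560/793 B=2560/793 D=5120/1277 H=768/205] → run A
t=30: vr[B=2560/793 D=5120/1277 H=768/205] → run B
t=31: vr[B=3072/793 D=5120/1277 H=768/205] → run H
t=32: vr[B=3072/793 D=5120/1277 H=1024/205] → run B
t=33: vr[B=3584/793 D=5120/1277 H=1024/205] → run D
t=34: vr[B=3584/793 D=6144/1277 H=1024/205] → run B
t=35: vr[D=6144/1277 H=1024/205] → run D
t=36: vr[D=7168/1277 H=1024/205] → run H
t=37: vr[D=7168/1277 H=256/41] → run D
t=38: vr[H=256/41] → run H
t=39: (idle)
t=40: (idle)
t=41: (idle)
t=42: (idle)

context switches = 39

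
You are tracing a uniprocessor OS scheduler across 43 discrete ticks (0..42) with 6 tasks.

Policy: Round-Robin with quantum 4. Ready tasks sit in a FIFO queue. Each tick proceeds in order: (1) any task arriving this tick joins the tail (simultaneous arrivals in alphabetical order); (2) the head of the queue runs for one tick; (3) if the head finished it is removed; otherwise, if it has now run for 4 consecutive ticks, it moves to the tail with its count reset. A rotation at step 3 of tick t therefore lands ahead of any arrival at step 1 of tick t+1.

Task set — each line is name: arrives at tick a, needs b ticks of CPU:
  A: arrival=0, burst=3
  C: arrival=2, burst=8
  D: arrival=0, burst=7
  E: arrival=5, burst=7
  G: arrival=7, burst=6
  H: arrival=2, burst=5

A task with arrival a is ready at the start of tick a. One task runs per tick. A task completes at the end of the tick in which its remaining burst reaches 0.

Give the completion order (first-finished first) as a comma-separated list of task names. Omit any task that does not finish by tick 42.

t=0: queue=[A,D] q_used=0 → run A
t=1: queue=[A,D] q_used=1 → run A
t=2: queue=[A,D,C,H] q_used=2 → run A
t=3: queue=[D,C,H] q_used=0 → run D
t=4: queue=[D,C,H] q_used=1 → run D
t=5: queue=[D,C,H,E] q_used=2 → run D
t=6: queue=[D,C,H,E] q_used=3 → run D
t=7: queue=[C,H,E,D,G] q_used=0 → run C
t=8: queue=[C,H,E,D,G] q_used=1 → run C
t=9: queue=[C,H,E,D,G] q_used=2 → run C
t=10: queue=[C,H,E,D,G] q_used=3 → run C
t=11: queue=[H,E,D,G,C] q_used=0 → run H
t=12: queue=[H,E,D,G,C] q_used=1 → run H
t=13: queue=[H,E,D,G,C] q_used=2 → run H
t=14: queue=[H,E,D,G,C] q_used=3 → run H
t=15: queue=[E,D,G,C,H] q_used=0 → run E
t=16: queue=[E,D,G,C,H] q_used=1 → run E
t=17: queue=[E,D,G,C,H] q_used=2 → run E
t=18: queue=[E,D,G,C,H] q_used=3 → run E
t=19: queue=[D,G,C,H,E] q_used=0 → run D
t=20: queue=[D,G,C,H,E] q_used=1 → run D
t=21: queue=[D,G,C,H,E] q_used=2 → run D
t=22: queue=[G,C,H,E] q_used=0 → run G
t=23: queue=[G,C,H,E] q_used=1 → run G
t=24: queue=[G,C,H,E] q_used=2 → run G
t=25: queue=[G,C,H,E] q_used=3 → run G
t=26: queue=[C,H,E,G] q_used=0 → run C
t=27: queue=[C,H,E,G] q_used=1 → run C
t=28: queue=[C,H,E,G] q_used=2 → run C
t=29: queue=[C,H,E,G] q_used=3 → run C
t=30: queue=[H,E,G] q_used=0 → run H
t=31: queue=[E,G] q_used=0 → run E
t=32: queue=[E,G] q_used=1 → run E
t=33: queue=[E,G] q_used=2 → run E
t=34: queue=[G] q_used=0 → run G
t=35: queue=[G] q_used=1 → run G
t=36: (idle)
t=37: (idle)
t=38: (idle)
t=39: (idle)
t=40: (idle)
t=41: (idle)
t=42: (idle)

completion order = A, D, C, H, E, G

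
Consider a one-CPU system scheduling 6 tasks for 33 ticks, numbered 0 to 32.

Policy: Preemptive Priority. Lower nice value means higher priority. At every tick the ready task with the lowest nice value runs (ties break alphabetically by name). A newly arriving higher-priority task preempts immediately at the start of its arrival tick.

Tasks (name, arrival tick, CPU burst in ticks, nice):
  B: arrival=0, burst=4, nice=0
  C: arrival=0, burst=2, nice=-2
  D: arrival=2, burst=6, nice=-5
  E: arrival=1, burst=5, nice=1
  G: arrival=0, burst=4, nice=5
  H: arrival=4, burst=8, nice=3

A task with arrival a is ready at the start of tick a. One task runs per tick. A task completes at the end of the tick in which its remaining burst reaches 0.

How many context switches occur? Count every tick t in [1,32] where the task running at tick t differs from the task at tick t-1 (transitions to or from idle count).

t=0: ready={B,C,G} → run C
t=1: ready={B,C,E,G} → run C
t=2: ready={B,D,E,G} → run D
t=3: ready={B,D,E,G} → run D
t=4: ready={B,D,E,G,H} → run D
t=5: ready={B,D,E,G,H} → run D
t=6: ready={B,D,E,G,H} → run D
t=7: ready={B,D,E,G,H} → run D
t=8: ready={B,E,G,H} → run B
t=9: ready={B,E,G,H} → run B
t=10: ready={B,E,G,H} → run B
t=11: ready={B,E,G,H} → run B
t=12: ready={E,G,H} → run E
t=13: ready={E,G,H} → run E
t=14: ready={E,G,H} → run E
t=15: ready={E,G,H} → run E
t=16: ready={E,G,H} → run E
t=17: ready={G,H} → run H
t=18: ready={G,H} → run H
t=19: ready={G,H} → run H
t=20: ready={G,H} → run H
t=21: ready={G,H} → run H
t=22: ready={G,H} → run H
t=23: ready={G,H} → run H
t=24: ready={G,H} → run H
t=25: ready={G} → run G
t=26: ready={G} → run G
t=27: ready={G} → run G
t=28: ready={G} → run G
t=29: (idle)
t=30: (idle)
t=31: (idle)
t=32: (idle)

context switches = 6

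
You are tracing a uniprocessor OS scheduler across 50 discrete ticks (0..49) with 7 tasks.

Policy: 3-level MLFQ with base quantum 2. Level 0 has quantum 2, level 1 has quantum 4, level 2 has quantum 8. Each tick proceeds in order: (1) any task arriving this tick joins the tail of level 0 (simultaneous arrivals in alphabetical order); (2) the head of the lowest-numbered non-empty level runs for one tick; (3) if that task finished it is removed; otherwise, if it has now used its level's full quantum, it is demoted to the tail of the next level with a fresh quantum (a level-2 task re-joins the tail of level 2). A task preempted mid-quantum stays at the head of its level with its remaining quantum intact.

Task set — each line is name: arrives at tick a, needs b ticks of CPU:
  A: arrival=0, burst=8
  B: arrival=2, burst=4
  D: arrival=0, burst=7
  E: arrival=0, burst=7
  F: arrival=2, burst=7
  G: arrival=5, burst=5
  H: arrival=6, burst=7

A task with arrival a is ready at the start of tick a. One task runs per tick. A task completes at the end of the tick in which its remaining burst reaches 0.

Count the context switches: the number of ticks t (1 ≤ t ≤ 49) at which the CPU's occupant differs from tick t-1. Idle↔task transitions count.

context switches = 19

t=0: L0/L1/L2 = ADE/-/- → run A
t=1: L0/L1/L2 = ADE/-/- → run A
t=2: L0/L1/L2 = DEBF/A/- → run D
t=3: L0/L1/L2 = DEBF/A/- → run D
t=4: L0/L1/L2 = EBF/AD/- → run E
t=5: L0/L1/L2 = EBFG/AD/- → run E
t=6: L0/L1/L2 = BFGH/ADE/- → run B
t=7: L0/L1/L2 = BFGH/ADE/- → run B
t=8: L0/L1/L2 = FGH/ADEB/- → run F
t=9: L0/L1/L2 = FGH/ADEB/- → run F
t=10: L0/L1/L2 = GH/ADEBF/- → run G
t=11: L0/L1/L2 = GH/ADEBF/- → run G
t=12: L0/L1/L2 = H/ADEBFG/- → run H
t=13: L0/L1/L2 = H/ADEBFG/- → run H
t=14: L0/L1/L2 = -/ADEBFGH/- → run A
t=15: L0/L1/L2 = -/ADEBFGH/- → run A
t=16: L0/L1/L2 = -/ADEBFGH/- → run A
t=17: L0/L1/L2 = -/ADEBFGH/- → run A
t=18: L0/L1/L2 = -/DEBFGH/A → run D
t=19: L0/L1/L2 = -/DEBFGH/A → run D
t=20: L0/L1/L2 = -/DEBFGH/A → run D
t=21: L0/L1/L2 = -/DEBFGH/A → run D
t=22: L0/L1/L2 = -/EBFGH/AD → run E
t=23: L0/L1/L2 = -/EBFGH/AD → run E
t=24: L0/L1/L2 = -/EBFGH/AD → run E
t=25: L0/L1/L2 = -/EBFGH/AD → run E
t=26: L0/L1/L2 = -/BFGH/ADE → run B
t=27: L0/L1/L2 = -/BFGH/ADE → run B
t=28: L0/L1/L2 = -/FGH/ADE → run F
t=29: L0/L1/L2 = -/FGH/ADE → run F
t=30: L0/L1/L2 = -/FGH/ADE → run F
t=31: L0/L1/L2 = -/FGH/ADE → run F
t=32: L0/L1/L2 = -/GH/ADEF → run G
t=33: L0/L1/L2 = -/GH/ADEF → run G
t=34: L0/L1/L2 = -/GH/ADEF → run G
t=35: L0/L1/L2 = -/H/ADEF → run H
t=36: L0/L1/L2 = -/H/ADEF → run H
t=37: L0/L1/L2 = -/H/ADEF → run H
t=38: L0/L1/L2 = -/H/ADEF → run H
t=39: L0/L1/L2 = -/-/ADEFH → run A
t=40: L0/L1/L2 = -/-/ADEFH → run A
t=41: L0/L1/L2 = -/-/DEFH → run D
t=42: L0/L1/L2 = -/-/EFH → run E
t=43: L0/L1/L2 = -/-/FH → run F
t=44: L0/L1/L2 = -/-/H → run H
t=45: (idle)
t=46: (idle)
t=47: (idle)
t=48: (idle)
t=49: (idle)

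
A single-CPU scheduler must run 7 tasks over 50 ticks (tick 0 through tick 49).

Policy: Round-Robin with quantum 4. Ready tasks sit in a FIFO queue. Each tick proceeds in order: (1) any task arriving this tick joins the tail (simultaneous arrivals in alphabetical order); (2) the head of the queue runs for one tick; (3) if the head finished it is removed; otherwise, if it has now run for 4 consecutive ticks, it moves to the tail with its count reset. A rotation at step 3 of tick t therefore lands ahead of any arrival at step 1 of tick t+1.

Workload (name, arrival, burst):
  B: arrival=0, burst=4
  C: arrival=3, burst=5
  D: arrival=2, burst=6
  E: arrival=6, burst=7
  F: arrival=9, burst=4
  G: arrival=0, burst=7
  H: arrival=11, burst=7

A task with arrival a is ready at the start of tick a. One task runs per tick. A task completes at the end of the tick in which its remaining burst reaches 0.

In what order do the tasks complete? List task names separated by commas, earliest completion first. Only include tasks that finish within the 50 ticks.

t=0: queue=[B,G] q_used=0 → run B
t=1: queue=[B,G] q_used=1 → run B
t=2: queue=[B,G,D] q_used=2 → run B
t=3: queue=[B,G,D,C] q_used=3 → run B
t=4: queue=[G,D,C] q_used=0 → run G
t=5: queue=[G,D,C] q_used=1 → run G
t=6: queue=[G,D,C,E] q_used=2 → run G
t=7: queue=[G,D,C,E] q_used=3 → run G
t=8: queue=[D,C,E,G] q_used=0 → run D
t=9: queue=[D,C,E,G,F] q_used=1 → run D
t=10: queue=[D,C,E,G,F] q_used=2 → run D
t=11: queue=[D,C,E,G,F,H] q_used=3 → run D
t=12: queue=[C,E,G,F,H,D] q_used=0 → run C
t=13: queue=[C,E,G,F,H,D] q_used=1 → run C
t=14: queue=[C,E,G,F,H,D] q_used=2 → run C
t=15: queue=[C,E,G,F,H,D] q_used=3 → run C
t=16: queue=[E,G,F,H,D,C] q_used=0 → run E
t=17: queue=[E,G,F,H,D,C] q_used=1 → run E
t=18: queue=[E,G,F,H,D,C] q_used=2 → run E
t=19: queue=[E,G,F,H,D,C] q_used=3 → run E
t=20: queue=[G,F,H,D,C,E] q_used=0 → run G
t=21: queue=[G,F,H,D,C,E] q_used=1 → run G
t=22: queue=[G,F,H,D,C,E] q_used=2 → run G
t=23: queue=[F,H,D,C,E] q_used=0 → run F
t=24: queue=[F,H,D,C,E] q_used=1 → run F
t=25: queue=[F,H,D,C,E] q_used=2 → run F
t=26: queue=[F,H,D,C,E] q_used=3 → run F
t=27: queue=[H,D,C,E] q_used=0 → run H
t=28: queue=[H,D,C,E] q_used=1 → run H
t=29: queue=[H,D,C,E] q_used=2 → run H
t=30: queue=[H,D,C,E] q_used=3 → run H
t=31: queue=[D,C,E,H] q_used=0 → run D
t=32: queue=[D,C,E,H] q_used=1 → run D
t=33: queue=[C,E,H] q_used=0 → run C
t=34: queue=[E,H] q_used=0 → run E
t=35: queue=[E,H] q_used=1 → run E
t=36: queue=[E,H] q_used=2 → run E
t=37: queue=[H] q_used=0 → run H
t=38: queue=[H] q_used=1 → run H
t=39: queue=[H] q_used=2 → run H
t=40: (idle)
t=41: (idle)
t=42: (idle)
t=43: (idle)
t=44: (idle)
t=45: (idle)
t=46: (idle)
t=47: (idle)
t=48: (idle)
t=49: (idle)

completion order = B, G, F, D, C, E, H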